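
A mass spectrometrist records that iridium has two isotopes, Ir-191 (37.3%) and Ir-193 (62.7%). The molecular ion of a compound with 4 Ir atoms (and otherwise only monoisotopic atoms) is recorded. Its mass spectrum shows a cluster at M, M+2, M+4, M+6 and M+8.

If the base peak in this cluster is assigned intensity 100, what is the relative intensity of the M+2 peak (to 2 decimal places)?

Binomial terms of (0.373 + 0.627)^4: M 0.0194, M+2 0.1302, M+4 0.3282, M+6 0.3678, M+8 0.1546 → M+6 is the base peak.
P(M+6) = C(4,3) × 0.373^1 × 0.627^3 = 4 × 0.3730 × 0.24649188 = 0.367766 (base)
P(M+2) = C(4,1) × 0.373^3 × 0.627^1 = 4 × 0.05189512 × 0.6270 = 0.130153
Relative intensity = 0.130153 / 0.367766 × 100 = 35.39

35.39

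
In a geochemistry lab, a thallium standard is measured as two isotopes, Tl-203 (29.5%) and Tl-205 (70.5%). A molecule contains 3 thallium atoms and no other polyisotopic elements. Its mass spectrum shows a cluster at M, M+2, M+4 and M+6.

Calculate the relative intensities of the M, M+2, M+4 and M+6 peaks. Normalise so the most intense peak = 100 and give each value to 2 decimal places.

Each Tl atom is independently Tl-203 (p = 0.295) or Tl-205 (q = 0.705); the cluster is the binomial expansion (p + q)^3.
P(M) = 0.295^3 = 0.025672
P(M+2) = 3 × 0.295^2 × 0.705^1 = 0.184058
P(M+4) = 3 × 0.295^1 × 0.705^2 = 0.439867
P(M+6) = 0.705^3 = 0.350403
The M+4 peak is largest (0.439867); scaling to 100 gives 5.84 : 41.84 : 100.00 : 79.66.

5.84 : 41.84 : 100.00 : 79.66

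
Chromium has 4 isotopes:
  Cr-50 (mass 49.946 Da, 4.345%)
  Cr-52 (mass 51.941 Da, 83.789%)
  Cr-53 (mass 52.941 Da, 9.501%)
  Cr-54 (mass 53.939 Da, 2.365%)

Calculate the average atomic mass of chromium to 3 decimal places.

Weight each isotope mass by its fractional abundance: 0.04345 × 49.946 + 0.83789 × 51.941 + 0.09501 × 52.941 + 0.02365 × 53.939
= 2.1702 + 43.5208 + 5.0299 + 1.2757 = 51.9966 Da

51.997 Da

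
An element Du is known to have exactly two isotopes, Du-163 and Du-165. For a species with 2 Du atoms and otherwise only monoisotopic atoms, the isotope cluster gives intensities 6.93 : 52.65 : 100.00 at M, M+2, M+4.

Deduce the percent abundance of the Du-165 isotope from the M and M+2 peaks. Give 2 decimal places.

Let p = fractional abundance of Du-163. I(M+2)/I(M) = [C(2,1)·p^1·(1−p)] / p^2 = 2·(1−p)/p = 52.65/6.93 = 7.5974
(1−p)/p = 7.5974/2 = 3.7987  ⇒  p = 1/(1 + 3.7987) = 0.2084
Du-163: 20.84%, Du-165: 79.16%.

79.16%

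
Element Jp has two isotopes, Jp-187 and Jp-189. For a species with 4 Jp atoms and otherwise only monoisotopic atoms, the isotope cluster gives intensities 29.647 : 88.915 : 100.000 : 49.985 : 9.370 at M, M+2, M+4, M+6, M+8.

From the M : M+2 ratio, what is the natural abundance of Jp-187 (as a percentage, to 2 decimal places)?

57.15%

Write p for the Jp-187 fraction. I(M+2)/I(M) = [C(4,1)·p^3·(1−p)] / p^4 = 4·(1−p)/p = 88.915/29.647 = 2.9991
(1−p)/p = 2.9991/4 = 0.7498  ⇒  p = 1/(1 + 0.7498) = 0.5715
Jp-187: 57.15%, Jp-189: 42.85%.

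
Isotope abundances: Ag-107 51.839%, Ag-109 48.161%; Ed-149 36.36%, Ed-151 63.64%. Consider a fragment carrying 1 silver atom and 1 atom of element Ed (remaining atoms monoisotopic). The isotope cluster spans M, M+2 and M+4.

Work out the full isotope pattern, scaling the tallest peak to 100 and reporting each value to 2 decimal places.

37.32 : 100.00 : 60.69

Silver pattern (n=1): 0.51839 : 0.48161
Element Ed pattern (n=1): 0.3636 : 0.6364
Convolve the two distributions (both contribute in 2-u steps):
  M: 0.51839×0.3636 = 0.188487
  M+2: 0.51839×0.6364 + 0.48161×0.3636 = 0.505017
  M+4: 0.48161×0.6364 = 0.306497
Scale to base peak (0.505017) = 100: 37.32 : 100.00 : 60.69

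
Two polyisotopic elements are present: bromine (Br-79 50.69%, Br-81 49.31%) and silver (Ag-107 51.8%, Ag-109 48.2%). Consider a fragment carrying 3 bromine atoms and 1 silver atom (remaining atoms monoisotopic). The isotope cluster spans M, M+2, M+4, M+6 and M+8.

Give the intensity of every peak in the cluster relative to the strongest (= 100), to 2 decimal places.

18.00 : 69.29 : 100.00 : 64.13 : 15.42

Bromine pattern (n=3): 0.13024674 : 0.3801026 : 0.36975457 : 0.11989609
Silver pattern (n=1): 0.5180 : 0.4820
Convolve the two distributions (both contribute in 2-u steps):
  M: 0.13024674×0.5180 = 0.067468
  M+2: 0.13024674×0.4820 + 0.3801026×0.5180 = 0.259672
  M+4: 0.3801026×0.4820 + 0.36975457×0.5180 = 0.374742
  M+6: 0.36975457×0.4820 + 0.11989609×0.5180 = 0.240328
  M+8: 0.11989609×0.4820 = 0.057790
Scale to base peak (0.374742) = 100: 18.00 : 69.29 : 100.00 : 64.13 : 15.42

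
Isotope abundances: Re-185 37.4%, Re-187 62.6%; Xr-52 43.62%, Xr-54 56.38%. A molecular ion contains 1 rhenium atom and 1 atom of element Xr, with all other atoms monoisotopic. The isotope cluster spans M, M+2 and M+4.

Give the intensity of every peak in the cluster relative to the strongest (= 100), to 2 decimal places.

Rhenium pattern (n=1): 0.3740 : 0.6260
Element Xr pattern (n=1): 0.4362 : 0.5638
Convolve the two distributions (both contribute in 2-u steps):
  M: 0.3740×0.4362 = 0.163139
  M+2: 0.3740×0.5638 + 0.6260×0.4362 = 0.483922
  M+4: 0.6260×0.5638 = 0.352939
Scale to base peak (0.483922) = 100: 33.71 : 100.00 : 72.93

33.71 : 100.00 : 72.93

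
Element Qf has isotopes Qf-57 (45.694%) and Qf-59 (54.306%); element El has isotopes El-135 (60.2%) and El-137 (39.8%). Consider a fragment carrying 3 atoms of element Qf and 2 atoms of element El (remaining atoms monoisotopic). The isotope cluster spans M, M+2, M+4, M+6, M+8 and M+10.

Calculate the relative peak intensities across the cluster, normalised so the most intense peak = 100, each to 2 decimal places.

10.65 : 52.06 : 100.00 : 94.15 : 43.37 : 7.81

Element Qf pattern (n=3): 0.09540641 : 0.34016328 : 0.40427423 : 0.16015609
Element El pattern (n=2): 0.362404 : 0.479192 : 0.158404
Convolve the two distributions (both contribute in 2-u steps):
  M: 0.09540641×0.362404 = 0.034576
  M+2: 0.09540641×0.479192 + 0.34016328×0.362404 = 0.168995
  M+4: 0.09540641×0.158404 + 0.34016328×0.479192 + 0.40427423×0.362404 = 0.324627
  M+6: 0.34016328×0.158404 + 0.40427423×0.479192 + 0.16015609×0.362404 = 0.305649
  M+8: 0.40427423×0.158404 + 0.16015609×0.479192 = 0.140784
  M+10: 0.16015609×0.158404 = 0.025369
Scale to base peak (0.324627) = 100: 10.65 : 52.06 : 100.00 : 94.15 : 43.37 : 7.81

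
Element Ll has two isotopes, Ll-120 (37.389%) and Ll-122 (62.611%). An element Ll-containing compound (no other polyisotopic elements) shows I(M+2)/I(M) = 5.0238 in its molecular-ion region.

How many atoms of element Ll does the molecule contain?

3

With n Ll atoms, P(M+2)/P(M) = C(n,1)·p^(n−1)q / p^n = n·q/p = n · 0.62611/0.37389.
n = 5.0238 × 0.37389/0.62611 = 3.00 ≈ 3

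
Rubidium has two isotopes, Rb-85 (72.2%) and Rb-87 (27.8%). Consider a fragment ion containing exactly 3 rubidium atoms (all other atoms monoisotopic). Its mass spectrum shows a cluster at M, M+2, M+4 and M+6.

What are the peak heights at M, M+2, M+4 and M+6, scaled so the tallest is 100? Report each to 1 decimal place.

86.6 : 100.0 : 38.5 : 4.9

Each Rb atom is independently Rb-85 (p = 0.722) or Rb-87 (q = 0.278); the cluster is the binomial expansion (p + q)^3.
P(M) = 0.722^3 = 0.376367
P(M+2) = 3 × 0.722^2 × 0.278^1 = 0.434751
P(M+4) = 3 × 0.722^1 × 0.278^2 = 0.167397
P(M+6) = 0.278^3 = 0.021485
The M+2 peak is largest (0.434751); scaling to 100 gives 86.6 : 100.0 : 38.5 : 4.9.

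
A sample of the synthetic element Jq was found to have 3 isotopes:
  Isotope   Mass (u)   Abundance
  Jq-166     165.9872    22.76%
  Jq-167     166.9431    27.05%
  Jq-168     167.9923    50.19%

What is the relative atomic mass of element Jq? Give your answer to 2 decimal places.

167.25 u

Weight each isotope mass by its fractional abundance: 0.2276 × 165.9872 + 0.2705 × 166.9431 + 0.5019 × 167.9923
= 37.77869 + 45.15811 + 84.31534 = 167.25214 u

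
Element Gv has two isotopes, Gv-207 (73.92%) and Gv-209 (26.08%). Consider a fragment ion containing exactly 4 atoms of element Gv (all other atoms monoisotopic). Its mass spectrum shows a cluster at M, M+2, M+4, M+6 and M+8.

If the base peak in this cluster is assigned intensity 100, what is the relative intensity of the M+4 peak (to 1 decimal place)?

Binomial terms of (0.7392 + 0.2608)^4: M 0.2986, M+2 0.4214, M+4 0.2230, M+6 0.0524, M+8 0.0046 → M+2 is the base peak.
P(M+2) = C(4,1) × 0.7392^3 × 0.2608^1 = 4 × 0.40391118 × 0.2608 = 0.421360 (base)
P(M+4) = C(4,2) × 0.7392^2 × 0.2608^2 = 6 × 0.54641664 × 0.06801664 = 0.222993
Relative intensity = 0.222993 / 0.421360 × 100 = 52.9

52.9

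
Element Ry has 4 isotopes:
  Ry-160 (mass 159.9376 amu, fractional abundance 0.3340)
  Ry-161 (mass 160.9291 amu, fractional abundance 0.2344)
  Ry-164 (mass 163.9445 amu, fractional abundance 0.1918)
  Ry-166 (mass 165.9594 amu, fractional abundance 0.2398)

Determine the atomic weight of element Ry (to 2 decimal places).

Ar = Σ fᵢ·mᵢ = 0.3340 × 159.9376 + 0.2344 × 160.9291 + 0.1918 × 163.9445 + 0.2398 × 165.9594
= 53.41916 + 37.72178 + 31.44456 + 39.79706 = 162.38256 amu

162.38 amu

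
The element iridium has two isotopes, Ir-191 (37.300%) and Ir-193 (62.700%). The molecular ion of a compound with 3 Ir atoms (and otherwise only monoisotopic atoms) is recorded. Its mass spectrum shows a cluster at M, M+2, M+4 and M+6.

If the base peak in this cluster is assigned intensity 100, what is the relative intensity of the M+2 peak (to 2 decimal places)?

59.49

Binomial terms of (0.37300 + 0.62700)^3: M 0.0519, M+2 0.2617, M+4 0.4399, M+6 0.2465 → M+4 is the base peak.
P(M+4) = C(3,2) × 0.37300^1 × 0.62700^2 = 3 × 0.3730 × 0.393129 = 0.439911 (base)
P(M+2) = C(3,1) × 0.37300^2 × 0.62700^1 = 3 × 0.139129 × 0.6270 = 0.261702
Relative intensity = 0.261702 / 0.439911 × 100 = 59.49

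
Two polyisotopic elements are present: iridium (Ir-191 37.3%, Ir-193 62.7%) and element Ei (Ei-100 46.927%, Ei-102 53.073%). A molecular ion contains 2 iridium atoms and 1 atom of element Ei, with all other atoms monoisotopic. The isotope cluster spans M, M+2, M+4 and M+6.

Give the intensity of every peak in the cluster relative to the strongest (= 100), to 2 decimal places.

Iridium pattern (n=2): 0.139129 : 0.467742 : 0.393129
Element Ei pattern (n=1): 0.46927 : 0.53073
Convolve the two distributions (both contribute in 2-u steps):
  M: 0.139129×0.46927 = 0.065289
  M+2: 0.139129×0.53073 + 0.467742×0.46927 = 0.293337
  M+4: 0.467742×0.53073 + 0.393129×0.46927 = 0.432728
  M+6: 0.393129×0.53073 = 0.208645
Scale to base peak (0.432728) = 100: 15.09 : 67.79 : 100.00 : 48.22

15.09 : 67.79 : 100.00 : 48.22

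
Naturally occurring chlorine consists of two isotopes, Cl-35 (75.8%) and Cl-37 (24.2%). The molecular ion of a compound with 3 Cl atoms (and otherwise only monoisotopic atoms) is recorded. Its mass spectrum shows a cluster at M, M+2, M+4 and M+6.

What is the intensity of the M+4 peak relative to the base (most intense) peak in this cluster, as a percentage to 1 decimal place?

30.6%

Term probabilities: M 0.4355, M+2 0.4171, M+4 0.1332, M+6 0.0142. Base peak = M.
P(M) = C(3,0) × 0.758^3 × 0.242^0 = 1 × 0.43551951 × 1.0000 = 0.435520 (base)
P(M+4) = C(3,2) × 0.758^1 × 0.242^2 = 3 × 0.7580 × 0.058564 = 0.133175
Relative intensity = 0.133175 / 0.435520 × 100 = 30.6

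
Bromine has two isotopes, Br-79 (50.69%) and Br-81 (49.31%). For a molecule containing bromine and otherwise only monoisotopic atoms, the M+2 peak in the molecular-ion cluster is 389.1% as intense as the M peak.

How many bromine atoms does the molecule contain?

For n independent Br atoms, I(M+2)/I(M) = n · (abundance Br-81) / (abundance Br-79) = n · 0.4931/0.5069.
n = 3.891 × 0.5069/0.4931 = 4.00 ≈ 4

4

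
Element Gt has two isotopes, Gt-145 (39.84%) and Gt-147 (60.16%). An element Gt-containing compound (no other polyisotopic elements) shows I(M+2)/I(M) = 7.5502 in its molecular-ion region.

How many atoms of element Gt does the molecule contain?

For n independent Gt atoms, I(M+2)/I(M) = n · (abundance Gt-147) / (abundance Gt-145) = n · 0.6016/0.3984.
n = 7.5502 × 0.3984/0.6016 = 5.00 ≈ 5

5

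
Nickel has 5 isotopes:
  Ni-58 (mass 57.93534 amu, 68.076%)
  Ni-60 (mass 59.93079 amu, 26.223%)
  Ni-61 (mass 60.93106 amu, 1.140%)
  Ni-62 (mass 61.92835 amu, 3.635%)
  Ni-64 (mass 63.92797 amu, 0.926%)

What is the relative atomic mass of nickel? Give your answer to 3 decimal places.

58.693 amu

The abundance-weighted mean is 0.68076 × 57.93534 + 0.26223 × 59.93079 + 0.01140 × 60.93106 + 0.03635 × 61.92835 + 0.00926 × 63.92797
= 39.440062 + 15.715651 + 0.694614 + 2.251096 + 0.591973 = 58.693396 amu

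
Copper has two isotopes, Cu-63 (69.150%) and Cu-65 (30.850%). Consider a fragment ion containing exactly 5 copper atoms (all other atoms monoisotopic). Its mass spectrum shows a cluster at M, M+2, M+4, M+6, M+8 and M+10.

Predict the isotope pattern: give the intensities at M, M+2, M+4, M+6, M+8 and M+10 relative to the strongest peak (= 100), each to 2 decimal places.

44.83 : 100.00 : 89.23 : 39.81 : 8.88 : 0.79

Each Cu atom is independently Cu-63 (p = 0.69150) or Cu-65 (q = 0.30850); the cluster is the binomial expansion (p + q)^5.
P(M) = 0.69150^5 = 0.158111
P(M+2) = 5 × 0.69150^4 × 0.30850^1 = 0.352691
P(M+4) = 10 × 0.69150^3 × 0.30850^2 = 0.314693
P(M+6) = 10 × 0.69150^2 × 0.30850^3 = 0.140394
P(M+8) = 5 × 0.69150^1 × 0.30850^4 = 0.031317
P(M+10) = 0.30850^5 = 0.002794
The M+2 peak is largest (0.352691); scaling to 100 gives 44.83 : 100.00 : 89.23 : 39.81 : 8.88 : 0.79.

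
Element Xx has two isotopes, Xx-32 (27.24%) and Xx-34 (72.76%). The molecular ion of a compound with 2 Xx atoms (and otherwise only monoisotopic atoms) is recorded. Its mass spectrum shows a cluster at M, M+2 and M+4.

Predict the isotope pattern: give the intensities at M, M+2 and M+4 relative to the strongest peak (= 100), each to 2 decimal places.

The 2 Xx atoms are independent, so intensities follow the terms of (0.2724 + 0.7276)^2.
P(M) = 0.2724^2 = 0.074202
P(M+2) = 2 × 0.2724^1 × 0.7276^1 = 0.396396
P(M+4) = 0.7276^2 = 0.529402
The M+4 peak is largest (0.529402); scaling to 100 gives 14.02 : 74.88 : 100.00.

14.02 : 74.88 : 100.00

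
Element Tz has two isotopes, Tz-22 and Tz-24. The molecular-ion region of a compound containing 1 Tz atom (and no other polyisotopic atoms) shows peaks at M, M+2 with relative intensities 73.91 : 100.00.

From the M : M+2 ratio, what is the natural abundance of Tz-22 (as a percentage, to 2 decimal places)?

If p is the fraction of Tz that is Tz-22, then I(M+2)/I(M) = [C(1,1)·p^0·(1−p)] / p^1 = 1·(1−p)/p = 100.00/73.91 = 1.3530
(1−p)/p = 1.3530/1 = 1.3530  ⇒  p = 1/(1 + 1.3530) = 0.4250
Tz-22: 42.50%, Tz-24: 57.50%.

42.50%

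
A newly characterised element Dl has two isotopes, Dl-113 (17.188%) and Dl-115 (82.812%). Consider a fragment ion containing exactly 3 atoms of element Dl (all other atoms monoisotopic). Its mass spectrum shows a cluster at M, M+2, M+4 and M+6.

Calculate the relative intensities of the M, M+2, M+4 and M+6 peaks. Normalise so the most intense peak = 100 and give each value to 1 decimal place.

0.9 : 12.9 : 62.3 : 100.0

The 3 Dl atoms are independent, so intensities follow the terms of (0.17188 + 0.82812)^3.
P(M) = 0.17188^3 = 0.005078
P(M+2) = 3 × 0.17188^2 × 0.82812^1 = 0.073395
P(M+4) = 3 × 0.17188^1 × 0.82812^2 = 0.353617
P(M+6) = 0.82812^3 = 0.567910
The M+6 peak is largest (0.567910); scaling to 100 gives 0.9 : 12.9 : 62.3 : 100.0.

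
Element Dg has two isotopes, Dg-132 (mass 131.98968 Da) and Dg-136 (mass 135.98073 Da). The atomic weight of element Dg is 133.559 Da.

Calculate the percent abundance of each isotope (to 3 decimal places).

With x = fraction of Dg-132 (so Dg-136 is 1 − x):
131.98968·x + 135.98073·(1 − x) = 133.559
(131.98968 − 135.98073)·x = 133.559 − 135.98073
x = -2.42173 / -3.99105 = 0.60679 → 60.679% Dg-132, 39.321% Dg-136.

Dg-132: 60.679%, Dg-136: 39.321%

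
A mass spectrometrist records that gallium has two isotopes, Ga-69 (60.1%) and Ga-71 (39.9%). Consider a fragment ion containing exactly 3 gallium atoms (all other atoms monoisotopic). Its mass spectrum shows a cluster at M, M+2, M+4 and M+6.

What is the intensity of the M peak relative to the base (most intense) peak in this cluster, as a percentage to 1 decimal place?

50.2%

Term probabilities: M 0.2171, M+2 0.4324, M+4 0.2870, M+6 0.0635. Base peak = M+2.
P(M+2) = C(3,1) × 0.601^2 × 0.399^1 = 3 × 0.361201 × 0.3990 = 0.432358 (base)
P(M) = C(3,0) × 0.601^3 × 0.399^0 = 1 × 0.2170818 × 1.0000 = 0.217082
Relative intensity = 0.217082 / 0.432358 × 100 = 50.2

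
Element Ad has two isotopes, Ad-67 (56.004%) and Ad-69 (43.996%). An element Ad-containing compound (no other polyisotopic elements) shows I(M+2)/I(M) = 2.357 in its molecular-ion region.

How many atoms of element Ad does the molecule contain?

The M+2/M ratio from n Ad atoms is n · q/p = n · 0.43996/0.56004.
n = 2.357 × 0.56004/0.43996 = 3.00 ≈ 3

3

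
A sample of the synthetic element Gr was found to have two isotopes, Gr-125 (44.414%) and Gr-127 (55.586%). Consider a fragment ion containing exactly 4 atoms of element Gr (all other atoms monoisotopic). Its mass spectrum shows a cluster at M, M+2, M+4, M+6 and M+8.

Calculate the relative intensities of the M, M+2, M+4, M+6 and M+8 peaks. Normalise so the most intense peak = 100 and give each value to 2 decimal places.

The 4 Gr atoms are independent, so intensities follow the terms of (0.44414 + 0.55586)^4.
P(M) = 0.44414^4 = 0.038912
P(M+2) = 4 × 0.44414^3 × 0.55586^1 = 0.194798
P(M+4) = 6 × 0.44414^2 × 0.55586^2 = 0.365697
P(M+6) = 4 × 0.44414^1 × 0.55586^3 = 0.305124
P(M+8) = 0.55586^4 = 0.095469
The M+4 peak is largest (0.365697); scaling to 100 gives 10.64 : 53.27 : 100.00 : 83.44 : 26.11.

10.64 : 53.27 : 100.00 : 83.44 : 26.11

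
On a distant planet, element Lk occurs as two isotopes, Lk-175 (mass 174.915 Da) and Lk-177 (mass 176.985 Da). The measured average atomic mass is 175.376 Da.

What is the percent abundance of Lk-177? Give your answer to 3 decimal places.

With x = fraction of Lk-175 (so Lk-177 is 1 − x):
174.915·x + 176.985·(1 − x) = 175.376
(174.915 − 176.985)·x = 175.376 − 176.985
x = -1.609 / -2.070 = 0.77729 → 77.729% Lk-175, 22.271% Lk-177.

22.271%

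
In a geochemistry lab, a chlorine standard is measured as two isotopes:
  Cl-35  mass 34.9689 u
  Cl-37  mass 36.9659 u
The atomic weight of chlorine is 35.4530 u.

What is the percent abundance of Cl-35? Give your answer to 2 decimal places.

With x = fraction of Cl-35 (so Cl-37 is 1 − x):
34.9689·x + 36.9659·(1 − x) = 35.4530
(34.9689 − 36.9659)·x = 35.4530 − 36.9659
x = -1.5129 / -1.9970 = 0.75759 → 75.76% Cl-35, 24.24% Cl-37.

75.76%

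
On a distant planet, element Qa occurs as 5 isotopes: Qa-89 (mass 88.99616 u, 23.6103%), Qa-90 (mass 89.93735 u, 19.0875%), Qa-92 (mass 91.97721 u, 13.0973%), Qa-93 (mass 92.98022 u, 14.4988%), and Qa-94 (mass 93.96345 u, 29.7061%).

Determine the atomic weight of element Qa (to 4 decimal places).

The abundance-weighted mean is 0.236103 × 88.99616 + 0.190875 × 89.93735 + 0.130973 × 91.97721 + 0.144988 × 92.98022 + 0.297061 × 93.96345
= 21.012260 + 17.166792 + 12.046531 + 13.481016 + 27.912876 = 91.619475 u

91.6195 u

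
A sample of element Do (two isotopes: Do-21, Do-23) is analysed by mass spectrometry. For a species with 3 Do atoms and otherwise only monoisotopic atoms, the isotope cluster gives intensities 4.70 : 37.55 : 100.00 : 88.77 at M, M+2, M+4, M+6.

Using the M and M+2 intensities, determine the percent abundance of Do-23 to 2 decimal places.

Let p = fractional abundance of Do-21. I(M+2)/I(M) = [C(3,1)·p^2·(1−p)] / p^3 = 3·(1−p)/p = 37.55/4.70 = 7.9894
(1−p)/p = 7.9894/3 = 2.6631  ⇒  p = 1/(1 + 2.6631) = 0.2730
Do-21: 27.30%, Do-23: 72.70%.

72.70%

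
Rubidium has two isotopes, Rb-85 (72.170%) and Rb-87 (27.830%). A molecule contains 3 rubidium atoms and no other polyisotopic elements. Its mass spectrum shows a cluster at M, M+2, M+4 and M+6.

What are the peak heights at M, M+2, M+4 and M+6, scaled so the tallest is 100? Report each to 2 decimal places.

Each Rb atom is independently Rb-85 (p = 0.72170) or Rb-87 (q = 0.27830); the cluster is the binomial expansion (p + q)^3.
P(M) = 0.72170^3 = 0.375898
P(M+2) = 3 × 0.72170^2 × 0.27830^1 = 0.434858
P(M+4) = 3 × 0.72170^1 × 0.27830^2 = 0.167689
P(M+6) = 0.27830^3 = 0.021555
The M+2 peak is largest (0.434858); scaling to 100 gives 86.44 : 100.00 : 38.56 : 4.96.

86.44 : 100.00 : 38.56 : 4.96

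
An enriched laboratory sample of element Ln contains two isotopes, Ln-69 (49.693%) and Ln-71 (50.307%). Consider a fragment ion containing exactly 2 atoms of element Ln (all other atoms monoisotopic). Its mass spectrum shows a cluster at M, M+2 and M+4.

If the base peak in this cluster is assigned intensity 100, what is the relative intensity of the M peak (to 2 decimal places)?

49.39

(0.49693 + 0.50307)^2 gives M 0.2469, M+2 0.5000, M+4 0.2531; the largest is M+2.
P(M+2) = C(2,1) × 0.49693^1 × 0.50307^1 = 2 × 0.49693 × 0.50307 = 0.499981 (base)
P(M) = C(2,0) × 0.49693^2 × 0.50307^0 = 1 × 0.24693942 × 1.0000 = 0.246939
Relative intensity = 0.246939 / 0.499981 × 100 = 49.39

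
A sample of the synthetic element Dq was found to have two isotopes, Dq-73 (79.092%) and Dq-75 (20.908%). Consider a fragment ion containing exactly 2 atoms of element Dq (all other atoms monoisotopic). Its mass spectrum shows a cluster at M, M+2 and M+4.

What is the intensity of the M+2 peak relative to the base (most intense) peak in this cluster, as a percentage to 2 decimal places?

52.87%

(0.79092 + 0.20908)^2 gives M 0.6256, M+2 0.3307, M+4 0.0437; the largest is M.
P(M) = C(2,0) × 0.79092^2 × 0.20908^0 = 1 × 0.62555445 × 1.0000 = 0.625554 (base)
P(M+2) = C(2,1) × 0.79092^1 × 0.20908^1 = 2 × 0.79092 × 0.20908 = 0.330731
Relative intensity = 0.330731 / 0.625554 × 100 = 52.87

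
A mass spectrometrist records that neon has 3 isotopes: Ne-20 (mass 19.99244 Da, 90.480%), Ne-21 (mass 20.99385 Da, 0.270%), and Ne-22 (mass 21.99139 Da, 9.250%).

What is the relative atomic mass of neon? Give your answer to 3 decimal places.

20.180 Da

The abundance-weighted mean is 0.90480 × 19.99244 + 0.00270 × 20.99385 + 0.09250 × 21.99139
= 18.089160 + 0.056683 + 2.034204 = 20.180047 Da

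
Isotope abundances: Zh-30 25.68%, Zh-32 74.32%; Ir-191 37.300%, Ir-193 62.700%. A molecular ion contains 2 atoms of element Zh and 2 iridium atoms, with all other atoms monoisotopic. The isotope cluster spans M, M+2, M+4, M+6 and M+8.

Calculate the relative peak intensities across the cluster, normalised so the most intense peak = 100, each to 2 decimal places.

Element Zh pattern (n=2): 0.06594624 : 0.38170752 : 0.55234624
Iridium pattern (n=2): 0.139129 : 0.467742 : 0.393129
Convolve the two distributions (both contribute in 2-u steps):
  M: 0.06594624×0.139129 = 0.009175
  M+2: 0.06594624×0.467742 + 0.38170752×0.139129 = 0.083952
  M+4: 0.06594624×0.393129 + 0.38170752×0.467742 + 0.55234624×0.139129 = 0.281313
  M+6: 0.38170752×0.393129 + 0.55234624×0.467742 = 0.408416
  M+8: 0.55234624×0.393129 = 0.217143
Scale to base peak (0.408416) = 100: 2.25 : 20.56 : 68.88 : 100.00 : 53.17

2.25 : 20.56 : 68.88 : 100.00 : 53.17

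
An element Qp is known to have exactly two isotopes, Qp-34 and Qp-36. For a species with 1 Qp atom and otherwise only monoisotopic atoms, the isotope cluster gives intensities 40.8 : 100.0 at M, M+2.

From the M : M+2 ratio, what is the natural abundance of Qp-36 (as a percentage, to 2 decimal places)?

71.02%

Write p for the Qp-34 fraction. I(M+2)/I(M) = [C(1,1)·p^0·(1−p)] / p^1 = 1·(1−p)/p = 100.0/40.8 = 2.4510
(1−p)/p = 2.4510/1 = 2.4510  ⇒  p = 1/(1 + 2.4510) = 0.2898
Qp-34: 28.98%, Qp-36: 71.02%.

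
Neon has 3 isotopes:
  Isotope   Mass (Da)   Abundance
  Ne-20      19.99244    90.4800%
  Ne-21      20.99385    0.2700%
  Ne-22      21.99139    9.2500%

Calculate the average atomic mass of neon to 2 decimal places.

Ar = Σ fᵢ·mᵢ = 0.904800 × 19.99244 + 0.002700 × 20.99385 + 0.092500 × 21.99139
= 18.089160 + 0.056683 + 2.034204 = 20.180047 Da

20.18 Da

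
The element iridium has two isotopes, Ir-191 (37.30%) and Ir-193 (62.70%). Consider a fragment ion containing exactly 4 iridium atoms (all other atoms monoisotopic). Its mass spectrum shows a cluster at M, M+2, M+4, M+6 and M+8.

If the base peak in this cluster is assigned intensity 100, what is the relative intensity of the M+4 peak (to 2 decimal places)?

Term probabilities: M 0.0194, M+2 0.1302, M+4 0.3282, M+6 0.3678, M+8 0.1546. Base peak = M+6.
P(M+6) = C(4,3) × 0.3730^1 × 0.6270^3 = 4 × 0.3730 × 0.24649188 = 0.367766 (base)
P(M+4) = C(4,2) × 0.3730^2 × 0.6270^2 = 6 × 0.139129 × 0.393129 = 0.328174
Relative intensity = 0.328174 / 0.367766 × 100 = 89.23

89.23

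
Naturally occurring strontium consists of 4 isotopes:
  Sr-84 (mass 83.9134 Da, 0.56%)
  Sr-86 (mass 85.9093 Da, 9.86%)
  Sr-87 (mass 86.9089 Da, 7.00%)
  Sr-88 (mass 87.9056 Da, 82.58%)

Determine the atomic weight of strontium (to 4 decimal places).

87.6166 Da

Average mass = Σ (abundance × isotope mass) = 0.0056 × 83.9134 + 0.0986 × 85.9093 + 0.0700 × 86.9089 + 0.8258 × 87.9056
= 0.46992 + 8.47066 + 6.08362 + 72.59244 = 87.61664 Da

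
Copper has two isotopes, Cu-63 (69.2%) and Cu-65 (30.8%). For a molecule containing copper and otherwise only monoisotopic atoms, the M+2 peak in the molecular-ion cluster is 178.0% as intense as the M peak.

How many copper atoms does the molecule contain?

4

For n independent Cu atoms, I(M+2)/I(M) = n · (abundance Cu-65) / (abundance Cu-63) = n · 0.308/0.692.
n = 1.780 × 0.692/0.308 = 4.00 ≈ 4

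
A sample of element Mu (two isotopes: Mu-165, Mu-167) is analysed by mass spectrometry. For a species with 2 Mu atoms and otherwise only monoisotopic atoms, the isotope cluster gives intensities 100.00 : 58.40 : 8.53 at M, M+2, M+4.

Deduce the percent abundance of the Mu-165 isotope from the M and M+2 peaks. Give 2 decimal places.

77.40%

Write p for the Mu-165 fraction. I(M+2)/I(M) = [C(2,1)·p^1·(1−p)] / p^2 = 2·(1−p)/p = 58.40/100.00 = 0.5840
(1−p)/p = 0.5840/2 = 0.2920  ⇒  p = 1/(1 + 0.2920) = 0.7740
Mu-165: 77.40%, Mu-167: 22.60%.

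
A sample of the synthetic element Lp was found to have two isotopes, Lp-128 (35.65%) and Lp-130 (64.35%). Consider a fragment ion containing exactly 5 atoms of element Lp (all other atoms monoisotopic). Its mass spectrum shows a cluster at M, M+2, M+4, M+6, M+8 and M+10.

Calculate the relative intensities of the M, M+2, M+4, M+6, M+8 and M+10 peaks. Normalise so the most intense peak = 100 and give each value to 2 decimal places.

1.70 : 15.35 : 55.40 : 100.00 : 90.25 : 32.58

The 5 Lp atoms are independent, so intensities follow the terms of (0.3565 + 0.6435)^5.
P(M) = 0.3565^5 = 0.005758
P(M+2) = 5 × 0.3565^4 × 0.6435^1 = 0.051970
P(M+4) = 10 × 0.3565^3 × 0.6435^2 = 0.187619
P(M+6) = 10 × 0.3565^2 × 0.6435^3 = 0.338661
P(M+8) = 5 × 0.3565^1 × 0.6435^4 = 0.305650
P(M+10) = 0.6435^5 = 0.110342
The M+6 peak is largest (0.338661); scaling to 100 gives 1.70 : 15.35 : 55.40 : 100.00 : 90.25 : 32.58.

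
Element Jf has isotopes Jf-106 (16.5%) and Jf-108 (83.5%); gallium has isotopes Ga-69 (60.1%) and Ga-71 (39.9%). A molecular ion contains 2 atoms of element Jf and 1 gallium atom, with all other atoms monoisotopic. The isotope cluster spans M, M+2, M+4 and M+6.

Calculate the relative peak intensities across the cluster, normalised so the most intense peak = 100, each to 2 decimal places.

Element Jf pattern (n=2): 0.027225 : 0.27555 : 0.697225
Gallium pattern (n=1): 0.6010 : 0.3990
Convolve the two distributions (both contribute in 2-u steps):
  M: 0.027225×0.6010 = 0.016362
  M+2: 0.027225×0.3990 + 0.27555×0.6010 = 0.176468
  M+4: 0.27555×0.3990 + 0.697225×0.6010 = 0.528977
  M+6: 0.697225×0.3990 = 0.278193
Scale to base peak (0.528977) = 100: 3.09 : 33.36 : 100.00 : 52.59

3.09 : 33.36 : 100.00 : 52.59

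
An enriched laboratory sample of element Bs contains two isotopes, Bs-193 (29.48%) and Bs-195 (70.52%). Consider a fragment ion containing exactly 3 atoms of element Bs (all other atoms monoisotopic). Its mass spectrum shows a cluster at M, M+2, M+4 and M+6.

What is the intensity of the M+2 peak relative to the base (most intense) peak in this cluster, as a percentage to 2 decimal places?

Binomial terms of (0.2948 + 0.7052)^3: M 0.0256, M+2 0.1839, M+4 0.4398, M+6 0.3507 → M+4 is the base peak.
P(M+4) = C(3,2) × 0.2948^1 × 0.7052^2 = 3 × 0.2948 × 0.49730704 = 0.439818 (base)
P(M+2) = C(3,1) × 0.2948^2 × 0.7052^1 = 3 × 0.08690704 × 0.7052 = 0.183861
Relative intensity = 0.183861 / 0.439818 × 100 = 41.80

41.80%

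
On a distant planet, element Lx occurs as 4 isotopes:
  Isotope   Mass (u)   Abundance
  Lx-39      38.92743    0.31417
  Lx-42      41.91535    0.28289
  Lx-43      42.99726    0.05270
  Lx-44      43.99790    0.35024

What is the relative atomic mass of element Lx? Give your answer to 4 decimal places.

Average mass = Σ (abundance × isotope mass) = 0.31417 × 38.92743 + 0.28289 × 41.91535 + 0.05270 × 42.99726 + 0.35024 × 43.99790
= 12.229831 + 11.857433 + 2.265956 + 15.409824 = 41.763044 u

41.7630 u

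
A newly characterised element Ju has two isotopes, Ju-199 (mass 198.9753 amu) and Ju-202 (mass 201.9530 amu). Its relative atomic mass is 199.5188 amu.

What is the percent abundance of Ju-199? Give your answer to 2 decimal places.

Writing the weighted mean with unknown fraction x of Ju-199:
198.9753·x + 201.9530·(1 − x) = 199.5188
(198.9753 − 201.9530)·x = 199.5188 − 201.9530
x = -2.4342 / -2.9777 = 0.81748 → 81.75% Ju-199, 18.25% Ju-202.

81.75%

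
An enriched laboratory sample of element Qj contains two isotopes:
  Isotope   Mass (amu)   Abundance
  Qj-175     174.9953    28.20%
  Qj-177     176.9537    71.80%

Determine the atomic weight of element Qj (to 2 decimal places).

Weight each isotope mass by its fractional abundance: 0.2820 × 174.9953 + 0.7180 × 176.9537
= 49.34867 + 127.05276 = 176.40143 amu

176.40 amu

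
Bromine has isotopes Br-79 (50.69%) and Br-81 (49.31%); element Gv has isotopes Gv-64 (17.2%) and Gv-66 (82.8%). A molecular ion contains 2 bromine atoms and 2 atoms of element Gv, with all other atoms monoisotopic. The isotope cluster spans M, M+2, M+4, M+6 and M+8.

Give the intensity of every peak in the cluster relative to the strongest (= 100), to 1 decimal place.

1.8 : 21.4 : 79.1 : 100.0 : 40.5

Bromine pattern (n=2): 0.25694761 : 0.49990478 : 0.24314761
Element Gv pattern (n=2): 0.029584 : 0.284832 : 0.685584
Convolve the two distributions (both contribute in 2-u steps):
  M: 0.25694761×0.029584 = 0.007602
  M+2: 0.25694761×0.284832 + 0.49990478×0.029584 = 0.087976
  M+4: 0.25694761×0.685584 + 0.49990478×0.284832 + 0.24314761×0.029584 = 0.325741
  M+6: 0.49990478×0.685584 + 0.24314761×0.284832 = 0.411983
  M+8: 0.24314761×0.685584 = 0.166698
Scale to base peak (0.411983) = 100: 1.8 : 21.4 : 79.1 : 100.0 : 40.5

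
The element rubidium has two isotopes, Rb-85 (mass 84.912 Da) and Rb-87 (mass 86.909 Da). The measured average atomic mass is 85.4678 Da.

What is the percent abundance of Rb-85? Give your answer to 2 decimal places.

Let x be the fractional abundance of Rb-85; then Rb-87 has abundance 1 − x.
84.912·x + 86.909·(1 − x) = 85.4678
(84.912 − 86.909)·x = 85.4678 − 86.909
x = -1.4412 / -1.997 = 0.72168 → 72.17% Rb-85, 27.83% Rb-87.

72.17%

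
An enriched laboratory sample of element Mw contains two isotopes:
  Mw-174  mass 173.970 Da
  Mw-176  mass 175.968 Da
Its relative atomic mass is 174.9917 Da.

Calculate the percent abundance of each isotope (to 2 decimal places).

Let x be the fractional abundance of Mw-174; then Mw-176 has abundance 1 − x.
173.970·x + 175.968·(1 − x) = 174.9917
(173.970 − 175.968)·x = 174.9917 − 175.968
x = -0.9763 / -1.998 = 0.48864 → 48.86% Mw-174, 51.14% Mw-176.

Mw-174: 48.86%, Mw-176: 51.14%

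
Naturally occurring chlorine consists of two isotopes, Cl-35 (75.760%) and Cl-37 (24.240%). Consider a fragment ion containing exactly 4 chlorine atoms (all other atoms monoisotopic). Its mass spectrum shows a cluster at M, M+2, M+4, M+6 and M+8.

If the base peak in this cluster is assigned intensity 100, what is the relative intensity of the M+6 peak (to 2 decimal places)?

Binomial terms of (0.75760 + 0.24240)^4: M 0.3294, M+2 0.4216, M+4 0.2023, M+6 0.0432, M+8 0.0035 → M+2 is the base peak.
P(M+2) = C(4,1) × 0.75760^3 × 0.24240^1 = 4 × 0.4348304 × 0.2424 = 0.421612 (base)
P(M+6) = C(4,3) × 0.75760^1 × 0.24240^3 = 4 × 0.7576 × 0.01424288 = 0.043162
Relative intensity = 0.043162 / 0.421612 × 100 = 10.24

10.24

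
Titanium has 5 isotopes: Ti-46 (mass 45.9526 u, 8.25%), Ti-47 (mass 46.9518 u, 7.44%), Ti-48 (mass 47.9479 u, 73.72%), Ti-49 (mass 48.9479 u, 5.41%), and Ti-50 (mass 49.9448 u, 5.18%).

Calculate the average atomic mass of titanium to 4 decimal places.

Ar = Σ fᵢ·mᵢ = 0.0825 × 45.9526 + 0.0744 × 46.9518 + 0.7372 × 47.9479 + 0.0541 × 48.9479 + 0.0518 × 49.9448
= 3.79109 + 3.49321 + 35.34719 + 2.64808 + 2.58714 = 47.86671 u

47.8667 u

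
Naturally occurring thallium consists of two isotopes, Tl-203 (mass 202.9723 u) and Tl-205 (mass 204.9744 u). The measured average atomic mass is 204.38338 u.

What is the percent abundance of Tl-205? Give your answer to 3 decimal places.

Writing the weighted mean with unknown fraction x of Tl-203:
202.9723·x + 204.9744·(1 − x) = 204.38338
(202.9723 − 204.9744)·x = 204.38338 − 204.9744
x = -0.59102 / -2.0021 = 0.29520 → 29.520% Tl-203, 70.480% Tl-205.

70.480%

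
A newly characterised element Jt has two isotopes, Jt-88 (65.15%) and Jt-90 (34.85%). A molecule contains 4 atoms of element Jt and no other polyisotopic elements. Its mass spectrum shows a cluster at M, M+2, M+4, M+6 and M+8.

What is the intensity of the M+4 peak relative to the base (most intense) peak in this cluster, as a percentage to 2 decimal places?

80.24%

(0.6515 + 0.3485)^4 gives M 0.1802, M+2 0.3855, M+4 0.3093, M+6 0.1103, M+8 0.0148; the largest is M+2.
P(M+2) = C(4,1) × 0.6515^3 × 0.3485^1 = 4 × 0.27653064 × 0.3485 = 0.385484 (base)
P(M+4) = C(4,2) × 0.6515^2 × 0.3485^2 = 6 × 0.42445225 × 0.12145225 = 0.309304
Relative intensity = 0.309304 / 0.385484 × 100 = 80.24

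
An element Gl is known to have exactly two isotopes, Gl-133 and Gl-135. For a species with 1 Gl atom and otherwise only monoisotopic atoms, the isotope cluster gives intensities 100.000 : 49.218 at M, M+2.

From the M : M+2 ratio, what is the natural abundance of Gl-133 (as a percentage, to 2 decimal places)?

67.02%

If p is the fraction of Gl that is Gl-133, then I(M+2)/I(M) = [C(1,1)·p^0·(1−p)] / p^1 = 1·(1−p)/p = 49.218/100.000 = 0.4922
(1−p)/p = 0.4922/1 = 0.4922  ⇒  p = 1/(1 + 0.4922) = 0.6702
Gl-133: 67.02%, Gl-135: 32.98%.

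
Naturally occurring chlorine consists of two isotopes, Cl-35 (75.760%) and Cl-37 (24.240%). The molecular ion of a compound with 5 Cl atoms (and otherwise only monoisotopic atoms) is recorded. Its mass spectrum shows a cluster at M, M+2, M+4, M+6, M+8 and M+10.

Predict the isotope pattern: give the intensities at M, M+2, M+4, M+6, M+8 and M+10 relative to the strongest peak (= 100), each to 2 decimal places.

62.51 : 100.00 : 63.99 : 20.47 : 3.28 : 0.21

The 5 Cl atoms are independent, so intensities follow the terms of (0.75760 + 0.24240)^5.
P(M) = 0.75760^5 = 0.249574
P(M+2) = 5 × 0.75760^4 × 0.24240^1 = 0.399266
P(M+4) = 10 × 0.75760^3 × 0.24240^2 = 0.255497
P(M+6) = 10 × 0.75760^2 × 0.24240^3 = 0.081748
P(M+8) = 5 × 0.75760^1 × 0.24240^4 = 0.013078
P(M+10) = 0.24240^5 = 0.000837
The M+2 peak is largest (0.399266); scaling to 100 gives 62.51 : 100.00 : 63.99 : 20.47 : 3.28 : 0.21.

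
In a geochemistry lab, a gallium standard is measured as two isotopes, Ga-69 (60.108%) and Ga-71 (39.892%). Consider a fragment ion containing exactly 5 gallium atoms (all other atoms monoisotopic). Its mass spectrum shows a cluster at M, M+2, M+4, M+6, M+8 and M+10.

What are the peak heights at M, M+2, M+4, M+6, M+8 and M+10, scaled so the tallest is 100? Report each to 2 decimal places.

Expanding (0.60108 + 0.39892)^5:
P(M) = 0.60108^5 = 0.078462
P(M+2) = 5 × 0.60108^4 × 0.39892^1 = 0.260366
P(M+4) = 10 × 0.60108^3 × 0.39892^2 = 0.345596
P(M+6) = 10 × 0.60108^2 × 0.39892^3 = 0.229362
P(M+8) = 5 × 0.60108^1 × 0.39892^4 = 0.076111
P(M+10) = 0.39892^5 = 0.010103
The M+4 peak is largest (0.345596); scaling to 100 gives 22.70 : 75.34 : 100.00 : 66.37 : 22.02 : 2.92.

22.70 : 75.34 : 100.00 : 66.37 : 22.02 : 2.92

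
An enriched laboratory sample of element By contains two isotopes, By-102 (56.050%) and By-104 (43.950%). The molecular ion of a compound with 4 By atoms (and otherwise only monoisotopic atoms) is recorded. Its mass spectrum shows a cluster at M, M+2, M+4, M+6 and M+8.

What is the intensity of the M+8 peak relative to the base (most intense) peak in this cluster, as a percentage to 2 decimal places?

Term probabilities: M 0.0987, M+2 0.3096, M+4 0.3641, M+6 0.1903, M+8 0.0373. Base peak = M+4.
P(M+4) = C(4,2) × 0.56050^2 × 0.43950^2 = 6 × 0.31416025 × 0.19316025 = 0.364100 (base)
P(M+8) = C(4,4) × 0.56050^0 × 0.43950^4 = 1 × 1.0000 × 0.03731088 = 0.037311
Relative intensity = 0.037311 / 0.364100 × 100 = 10.25

10.25%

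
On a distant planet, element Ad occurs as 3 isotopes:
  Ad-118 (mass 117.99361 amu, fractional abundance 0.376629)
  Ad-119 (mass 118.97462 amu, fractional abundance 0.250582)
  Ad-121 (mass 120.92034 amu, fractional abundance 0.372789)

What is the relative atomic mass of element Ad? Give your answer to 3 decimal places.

119.330 amu

Weight each isotope mass by its fractional abundance: 0.376629 × 117.99361 + 0.250582 × 118.97462 + 0.372789 × 120.92034
= 44.439815 + 29.812898 + 45.077773 = 119.330486 amu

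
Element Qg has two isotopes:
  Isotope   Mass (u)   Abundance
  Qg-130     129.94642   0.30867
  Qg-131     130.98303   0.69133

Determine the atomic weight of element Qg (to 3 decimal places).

130.663 u

Ar = Σ fᵢ·mᵢ = 0.30867 × 129.94642 + 0.69133 × 130.98303
= 40.110561 + 90.552498 = 130.663059 u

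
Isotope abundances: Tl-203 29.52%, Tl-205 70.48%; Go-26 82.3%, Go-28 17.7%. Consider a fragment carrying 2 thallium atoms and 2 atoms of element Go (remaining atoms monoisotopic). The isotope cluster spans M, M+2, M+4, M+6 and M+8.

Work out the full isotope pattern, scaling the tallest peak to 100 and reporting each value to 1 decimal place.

Thallium pattern (n=2): 0.08714304 : 0.41611392 : 0.49674304
Element Go pattern (n=2): 0.677329 : 0.291342 : 0.031329
Convolve the two distributions (both contribute in 2-u steps):
  M: 0.08714304×0.677329 = 0.059025
  M+2: 0.08714304×0.291342 + 0.41611392×0.677329 = 0.307234
  M+4: 0.08714304×0.031329 + 0.41611392×0.291342 + 0.49674304×0.677329 = 0.460420
  M+6: 0.41611392×0.031329 + 0.49674304×0.291342 = 0.157759
  M+8: 0.49674304×0.031329 = 0.015562
Scale to base peak (0.460420) = 100: 12.8 : 66.7 : 100.0 : 34.3 : 3.4

12.8 : 66.7 : 100.0 : 34.3 : 3.4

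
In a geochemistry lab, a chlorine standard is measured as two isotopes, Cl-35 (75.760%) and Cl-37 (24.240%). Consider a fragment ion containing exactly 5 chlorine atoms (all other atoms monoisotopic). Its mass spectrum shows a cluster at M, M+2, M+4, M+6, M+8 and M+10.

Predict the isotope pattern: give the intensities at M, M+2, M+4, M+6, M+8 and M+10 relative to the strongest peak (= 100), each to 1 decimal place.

The 5 Cl atoms are independent, so intensities follow the terms of (0.75760 + 0.24240)^5.
P(M) = 0.75760^5 = 0.249574
P(M+2) = 5 × 0.75760^4 × 0.24240^1 = 0.399266
P(M+4) = 10 × 0.75760^3 × 0.24240^2 = 0.255497
P(M+6) = 10 × 0.75760^2 × 0.24240^3 = 0.081748
P(M+8) = 5 × 0.75760^1 × 0.24240^4 = 0.013078
P(M+10) = 0.24240^5 = 0.000837
The M+2 peak is largest (0.399266); scaling to 100 gives 62.5 : 100.0 : 64.0 : 20.5 : 3.3 : 0.2.

62.5 : 100.0 : 64.0 : 20.5 : 3.3 : 0.2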